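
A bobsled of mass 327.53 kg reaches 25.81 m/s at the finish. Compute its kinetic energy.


KE = 0.5 * m * v^2
KE = 0.5 * 327.53 * 25.81^2
KE = 0.5 * 327.53 * 666.1561 = 109093.0537 J

109093.0537 J


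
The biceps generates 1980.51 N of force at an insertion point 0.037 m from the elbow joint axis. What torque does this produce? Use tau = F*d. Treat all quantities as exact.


tau = F * d
tau = 1980.51 * 0.037
tau = 73.2789 N*m

73.2789 N*m


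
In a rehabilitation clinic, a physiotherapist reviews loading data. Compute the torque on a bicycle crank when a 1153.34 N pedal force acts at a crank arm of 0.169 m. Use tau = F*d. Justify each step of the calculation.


tau = F * d
tau = 1153.34 * 0.169
tau = 194.9145 N*m

194.9145 N*m


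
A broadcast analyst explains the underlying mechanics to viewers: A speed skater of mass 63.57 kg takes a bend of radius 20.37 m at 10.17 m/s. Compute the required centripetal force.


Fc = m * v^2 / r
v^2 = 10.17^2 = 103.4289
Fc = 63.57 * 103.4289 / 20.37
Fc = 6574.9752 / 20.37 = 322.7774 N

322.7774 N


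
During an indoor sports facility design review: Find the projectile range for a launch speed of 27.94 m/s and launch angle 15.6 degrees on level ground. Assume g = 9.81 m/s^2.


R = v^2 * sin(2*theta) / g
Convert angle to radians: theta = 15.6 deg = 0.2723 rad
sin(2*theta) = sin(0.5445) = 0.518
R = 27.94^2 * 0.518 / 9.81
R = 780.6436 * 0.518 / 9.81 = 41.2227 m

41.2227 m


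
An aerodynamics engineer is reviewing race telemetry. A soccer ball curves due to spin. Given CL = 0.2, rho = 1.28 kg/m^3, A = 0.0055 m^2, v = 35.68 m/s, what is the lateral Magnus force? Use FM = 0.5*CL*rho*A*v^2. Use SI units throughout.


FM = 0.5 * CL * rho * A * v^2
FM = 0.5 * 0.2 * 1.28 * 0.0055 * 35.68^2
v^2 = 1273.0624
FM = 0.5 * 0.2 * 1.28 * 0.0055 * 1273.0624 = 0.8962 N

0.8962 N


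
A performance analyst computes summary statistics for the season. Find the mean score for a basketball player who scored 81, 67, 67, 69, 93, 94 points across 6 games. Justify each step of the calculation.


Average = sum / n
Sum = 471
Average = 471 / 6 = 78.5

78.5


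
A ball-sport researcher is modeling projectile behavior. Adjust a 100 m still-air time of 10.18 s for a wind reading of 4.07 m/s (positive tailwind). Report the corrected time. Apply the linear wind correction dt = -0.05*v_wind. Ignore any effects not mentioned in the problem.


dt = -0.05 * v_wind = -0.05 * 4.07 = -0.2035 s
t_corrected = t_still + dt = 10.18 + (-0.2035)
t_corrected = 9.9765 s

9.9765 s


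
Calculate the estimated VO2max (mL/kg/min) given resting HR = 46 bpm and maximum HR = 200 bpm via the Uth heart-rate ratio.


VO2max = 15.3 * HRmax / HRrest
VO2max = 15.3 * 200 / 46
VO2max = 3060 / 46 = 66.5217 mL/kg/min

66.5217 mL/kg/min


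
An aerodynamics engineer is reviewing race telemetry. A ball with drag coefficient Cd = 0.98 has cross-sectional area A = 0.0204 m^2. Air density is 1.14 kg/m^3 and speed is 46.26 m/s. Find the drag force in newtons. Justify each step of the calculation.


Fd = 0.5 * Cd * rho * A * v^2
Fd = 0.5 * 0.98 * 1.14 * 0.0204 * 46.26^2
v^2 = 2139.9876
Fd = 0.5 * 0.98 * 1.14 * 0.0204 * 2139.9876 = 24.3861 N

24.3861 N


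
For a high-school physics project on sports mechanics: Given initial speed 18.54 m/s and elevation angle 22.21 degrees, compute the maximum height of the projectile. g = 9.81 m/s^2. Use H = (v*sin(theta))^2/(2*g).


H = (v*sin(theta))^2 / (2*g)
vy = v*sin(theta) = 18.54 * sin(22.21 deg) = 7.0082 m/s
H = vy^2 / (2*g) = 49.1144 / (2*9.81)
H = 49.1144 / 19.62 = 2.5033 m

2.5033 m


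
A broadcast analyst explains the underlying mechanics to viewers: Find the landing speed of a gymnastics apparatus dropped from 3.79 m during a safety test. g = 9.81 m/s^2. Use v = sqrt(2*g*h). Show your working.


v = sqrt(2 * g * h)
v = sqrt(2 * 9.81 * 3.79)
v = sqrt(74.3598) = 8.6232 m/s

8.6232 m/s


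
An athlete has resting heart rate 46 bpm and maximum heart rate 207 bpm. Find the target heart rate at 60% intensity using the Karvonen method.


Target = HRrest + pct*(HRmax - HRrest)
Heart rate reserve = HRmax - HRrest = 207 - 46 = 161 bpm
Fraction = 60% = 0.6
Target = 46 + 0.6 * 161
Target = 46 + 96.6 = 142.6 bpm

142.6 bpm


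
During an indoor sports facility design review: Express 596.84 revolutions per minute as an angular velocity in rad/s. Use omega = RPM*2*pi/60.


omega = RPM * 2 * pi / 60
omega = 596.84 * 2 * 3.14159 / 60
omega = 3750.0563 / 60 = 62.5009 rad/s

62.5009 rad/s


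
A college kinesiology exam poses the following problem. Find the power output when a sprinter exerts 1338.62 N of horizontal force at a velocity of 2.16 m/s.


P = F * v
P = 1338.62 * 2.16
P = 2891.4192 W

2891.4192 W


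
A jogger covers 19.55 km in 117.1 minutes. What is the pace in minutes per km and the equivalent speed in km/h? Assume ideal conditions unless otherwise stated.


Pace = time / distance = 117.1 min / 19.55 km = 5.9898 min/km
Speed = distance / time_in_hours = 19.55 / 1.9517 hr
Speed = 10.0171 km/h

5.9898 min/km, 10.0171 km/h


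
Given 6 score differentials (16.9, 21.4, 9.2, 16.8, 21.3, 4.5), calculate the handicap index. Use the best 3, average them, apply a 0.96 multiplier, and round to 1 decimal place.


All differentials: 16.9, 21.4, 9.2, 16.8, 21.3, 4.5
Sorted: 4.5, 9.2, 16.8, 16.9, 21.3, 21.4
Best 3: 4.5, 9.2, 16.8
Average of best = 30.5 / 3 = 10.1667
Raw index = 10.1667 * 0.96 = 9.76
Handicap index = round(9.76, 1) = 9.8

9.8


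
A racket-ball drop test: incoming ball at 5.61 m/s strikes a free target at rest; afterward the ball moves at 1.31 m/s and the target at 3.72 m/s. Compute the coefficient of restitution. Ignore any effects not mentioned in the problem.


e = (v2_after - v1_after) / (v1_before - v2_before)
Numerator = 3.72 - 1.31 = 2.41
Denominator = 5.61 - 0 = 5.61
e = 2.41 / 5.61 = 0.4296

0.4296


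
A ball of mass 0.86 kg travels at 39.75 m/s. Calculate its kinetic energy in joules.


KE = 0.5 * m * v^2
KE = 0.5 * 0.86 * 39.75^2
KE = 0.5 * 0.86 * 1580.0625 = 679.4269 J

679.4269 J


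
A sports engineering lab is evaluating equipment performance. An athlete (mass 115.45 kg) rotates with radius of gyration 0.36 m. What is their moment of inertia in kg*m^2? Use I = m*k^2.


I = m * k^2
I = 115.45 * 0.36^2
I = 115.45 * 0.1296 = 14.9623 kg*m^2

14.9623 kg*m^2


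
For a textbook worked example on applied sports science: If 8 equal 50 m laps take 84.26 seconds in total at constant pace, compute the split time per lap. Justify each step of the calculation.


Split time = total_time / n_laps = 84.26 / 8
Split time = 10.5325 s per lap

10.5325 s


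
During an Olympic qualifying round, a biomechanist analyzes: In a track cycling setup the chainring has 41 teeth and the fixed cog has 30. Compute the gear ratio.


GR = front_teeth / rear_teeth
GR = 41 / 30
GR = 1.3667

1.3667


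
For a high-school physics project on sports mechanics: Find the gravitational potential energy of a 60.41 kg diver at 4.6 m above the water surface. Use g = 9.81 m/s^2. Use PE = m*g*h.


PE = m * g * h
PE = 60.41 * 9.81 * 4.6
PE = 592.6221 * 4.6 = 2726.0617 J

2726.0617 J


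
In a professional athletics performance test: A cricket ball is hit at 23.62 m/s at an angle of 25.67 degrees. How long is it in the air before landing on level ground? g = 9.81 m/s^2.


T = 2*v*sin(theta)/g
sin(theta) = sin(25.67 deg) = 0.4332
T = 2*23.62*0.4332 / 9.81
T = 20.4638 / 9.81 = 2.086 s

2.086 s


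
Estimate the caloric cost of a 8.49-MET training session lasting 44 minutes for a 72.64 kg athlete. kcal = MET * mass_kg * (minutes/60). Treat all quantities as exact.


kcal = MET * mass * time_hr
Convert time: 44 min = 0.7333 hr
kcal = 8.49 * 72.64 * 0.7333
kcal = 452.2566 kcal

452.2566 kcal


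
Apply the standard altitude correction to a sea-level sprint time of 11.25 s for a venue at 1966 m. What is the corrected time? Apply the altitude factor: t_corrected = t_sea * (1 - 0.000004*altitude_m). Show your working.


Correction factor = 1 - 0.000004 * 1966 = 0.992136
t_corrected = t_sea * factor = 11.25 * 0.992136
t_corrected = 11.1615 s

11.1615 s


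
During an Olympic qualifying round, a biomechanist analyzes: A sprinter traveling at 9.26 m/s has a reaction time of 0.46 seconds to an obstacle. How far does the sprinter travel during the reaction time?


d = v * t
d = 9.26 * 0.46
d = 4.2596 m

4.2596 m


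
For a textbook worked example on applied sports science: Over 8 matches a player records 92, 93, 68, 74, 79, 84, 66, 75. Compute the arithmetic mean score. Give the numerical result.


Average = sum / n
Sum = 631
Average = 631 / 8 = 78.875

78.875


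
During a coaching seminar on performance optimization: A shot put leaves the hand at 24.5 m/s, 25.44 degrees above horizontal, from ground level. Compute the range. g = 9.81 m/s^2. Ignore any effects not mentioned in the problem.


R = v^2 * sin(2*theta) / g
Convert angle to radians: theta = 25.44 deg = 0.444 rad
sin(2*theta) = sin(0.888) = 0.7758
R = 24.5^2 * 0.7758 / 9.81
R = 600.25 * 0.7758 / 9.81 = 47.4709 m

47.4709 m


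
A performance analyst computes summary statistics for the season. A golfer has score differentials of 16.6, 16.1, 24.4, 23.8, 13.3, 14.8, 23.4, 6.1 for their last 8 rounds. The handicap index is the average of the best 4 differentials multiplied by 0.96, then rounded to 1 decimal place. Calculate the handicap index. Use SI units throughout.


All differentials: 16.6, 16.1, 24.4, 23.8, 13.3, 14.8, 23.4, 6.1
Sorted: 6.1, 13.3, 14.8, 16.1, 16.6, 23.4, 23.8, 24.4
Best 4: 6.1, 13.3, 14.8, 16.1
Average of best = 50.3 / 4 = 12.575
Raw index = 12.575 * 0.96 = 12.072
Handicap index = round(12.072, 1) = 12.1

12.1


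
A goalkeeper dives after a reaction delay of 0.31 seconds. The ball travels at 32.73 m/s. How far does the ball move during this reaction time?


d = v * t
d = 32.73 * 0.31
d = 10.1463 m

10.1463 m


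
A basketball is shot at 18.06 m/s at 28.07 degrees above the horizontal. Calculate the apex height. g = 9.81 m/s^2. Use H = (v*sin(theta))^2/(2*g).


H = (v*sin(theta))^2 / (2*g)
vy = v*sin(theta) = 18.06 * sin(28.07 deg) = 8.4981 m/s
H = vy^2 / (2*g) = 72.2182 / (2*9.81)
H = 72.2182 / 19.62 = 3.6808 m

3.6808 m


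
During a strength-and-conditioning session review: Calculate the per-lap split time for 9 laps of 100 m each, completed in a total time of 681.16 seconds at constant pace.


Split time = total_time / n_laps = 681.16 / 9
Split time = 75.6844 s per lap

75.6844 s


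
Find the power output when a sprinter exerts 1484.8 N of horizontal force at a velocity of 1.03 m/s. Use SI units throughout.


P = F * v
P = 1484.8 * 1.03
P = 1529.344 W

1529.344 W


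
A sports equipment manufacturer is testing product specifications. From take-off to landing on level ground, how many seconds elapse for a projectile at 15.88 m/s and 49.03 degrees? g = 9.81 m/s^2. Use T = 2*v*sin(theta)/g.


T = 2*v*sin(theta)/g
sin(theta) = sin(49.03 deg) = 0.7551
T = 2*15.88*0.7551 / 9.81
T = 23.9805 / 9.81 = 2.4445 s

2.4445 s


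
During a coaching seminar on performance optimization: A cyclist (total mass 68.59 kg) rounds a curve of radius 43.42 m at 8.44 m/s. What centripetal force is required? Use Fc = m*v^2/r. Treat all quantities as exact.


Fc = m * v^2 / r
v^2 = 8.44^2 = 71.2336
Fc = 68.59 * 71.2336 / 43.42
Fc = 4885.9126 / 43.42 = 112.5268 N

112.5268 N


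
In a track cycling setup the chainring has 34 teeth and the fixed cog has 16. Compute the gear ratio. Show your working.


GR = front_teeth / rear_teeth
GR = 34 / 16
GR = 2.125

2.125


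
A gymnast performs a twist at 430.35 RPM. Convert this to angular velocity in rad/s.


omega = RPM * 2 * pi / 60
omega = 430.35 * 2 * 3.14159 / 60
omega = 2703.9688 / 60 = 45.0661 rad/s

45.0661 rad/s


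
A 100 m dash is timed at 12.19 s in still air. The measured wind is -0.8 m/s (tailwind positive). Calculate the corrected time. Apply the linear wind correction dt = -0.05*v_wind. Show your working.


dt = -0.05 * v_wind = -0.05 * -0.8 = 0.04 s
t_corrected = t_still + dt = 12.19 + (0.04)
t_corrected = 12.23 s

12.23 s


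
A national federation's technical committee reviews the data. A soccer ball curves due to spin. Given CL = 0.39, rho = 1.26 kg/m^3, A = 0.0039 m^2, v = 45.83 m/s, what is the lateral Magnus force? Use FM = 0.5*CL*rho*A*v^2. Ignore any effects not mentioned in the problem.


FM = 0.5 * CL * rho * A * v^2
FM = 0.5 * 0.39 * 1.26 * 0.0039 * 45.83^2
v^2 = 2100.3889
FM = 0.5 * 0.39 * 1.26 * 0.0039 * 2100.3889 = 2.0127 N

2.0127 N


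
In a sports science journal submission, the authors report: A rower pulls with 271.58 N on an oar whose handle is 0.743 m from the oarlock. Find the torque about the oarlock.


tau = F * d
tau = 271.58 * 0.743
tau = 201.7839 N*m

201.7839 N*m


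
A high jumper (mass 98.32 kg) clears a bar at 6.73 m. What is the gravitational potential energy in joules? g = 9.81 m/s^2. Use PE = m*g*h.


PE = m * g * h
PE = 98.32 * 9.81 * 6.73
PE = 964.5192 * 6.73 = 6491.2142 J

6491.2142 J


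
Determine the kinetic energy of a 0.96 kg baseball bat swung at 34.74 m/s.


KE = 0.5 * m * v^2
KE = 0.5 * 0.96 * 34.74^2
KE = 0.5 * 0.96 * 1206.8676 = 579.2964 J

579.2964 J


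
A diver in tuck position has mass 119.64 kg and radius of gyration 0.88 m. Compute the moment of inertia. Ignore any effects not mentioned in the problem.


I = m * k^2
I = 119.64 * 0.88^2
I = 119.64 * 0.7744 = 92.6492 kg*m^2

92.6492 kg*m^2


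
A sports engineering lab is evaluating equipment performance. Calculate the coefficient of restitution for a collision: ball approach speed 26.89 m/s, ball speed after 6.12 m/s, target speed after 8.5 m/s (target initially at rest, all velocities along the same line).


e = (v2_after - v1_after) / (v1_before - v2_before)
Numerator = 8.5 - 6.12 = 2.38
Denominator = 26.89 - 0 = 26.89
e = 2.38 / 26.89 = 0.0885

0.0885


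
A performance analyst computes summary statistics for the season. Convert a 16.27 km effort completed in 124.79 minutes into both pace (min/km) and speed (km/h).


Pace = time / distance = 124.79 min / 16.27 km = 7.6699 min/km
Speed = distance / time_in_hours = 16.27 / 2.0798 hr
Speed = 7.8227 km/h

7.6699 min/km, 7.8227 km/h


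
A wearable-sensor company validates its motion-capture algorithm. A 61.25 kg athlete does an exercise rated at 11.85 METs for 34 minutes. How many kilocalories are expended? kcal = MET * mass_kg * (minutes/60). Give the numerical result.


kcal = MET * mass * time_hr
Convert time: 34 min = 0.5667 hr
kcal = 11.85 * 61.25 * 0.5667
kcal = 411.2937 kcal

411.2937 kcal


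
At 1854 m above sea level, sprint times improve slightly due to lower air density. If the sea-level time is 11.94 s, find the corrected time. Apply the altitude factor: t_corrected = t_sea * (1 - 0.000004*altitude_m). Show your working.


Correction factor = 1 - 0.000004 * 1854 = 0.992584
t_corrected = t_sea * factor = 11.94 * 0.992584
t_corrected = 11.8515 s

11.8515 s


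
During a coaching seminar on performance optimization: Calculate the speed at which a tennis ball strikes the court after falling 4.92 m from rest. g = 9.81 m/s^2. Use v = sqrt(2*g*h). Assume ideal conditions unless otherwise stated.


v = sqrt(2 * g * h)
v = sqrt(2 * 9.81 * 4.92)
v = sqrt(96.5304) = 9.825 m/s

9.825 m/s


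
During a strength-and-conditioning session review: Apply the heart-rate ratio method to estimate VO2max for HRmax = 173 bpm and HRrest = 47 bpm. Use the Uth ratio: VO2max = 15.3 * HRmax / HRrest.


VO2max = 15.3 * HRmax / HRrest
VO2max = 15.3 * 173 / 47
VO2max = 2646.9 / 47 = 56.317 mL/kg/min

56.317 mL/kg/min


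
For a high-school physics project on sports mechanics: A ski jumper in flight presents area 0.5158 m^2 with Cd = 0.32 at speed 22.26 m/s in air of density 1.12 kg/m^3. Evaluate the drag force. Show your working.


Fd = 0.5 * Cd * rho * A * v^2
Fd = 0.5 * 0.32 * 1.12 * 0.5158 * 22.26^2
v^2 = 495.5076
Fd = 0.5 * 0.32 * 1.12 * 0.5158 * 495.5076 = 45.8004 N

45.8004 N


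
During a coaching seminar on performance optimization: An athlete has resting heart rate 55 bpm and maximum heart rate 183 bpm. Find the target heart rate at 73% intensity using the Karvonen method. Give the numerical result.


Target = HRrest + pct*(HRmax - HRrest)
Heart rate reserve = HRmax - HRrest = 183 - 55 = 128 bpm
Fraction = 73% = 0.73
Target = 55 + 0.73 * 128
Target = 55 + 93.44 = 148.44 bpm

148.44 bpm


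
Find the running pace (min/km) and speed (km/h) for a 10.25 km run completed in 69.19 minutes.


Pace = time / distance = 69.19 min / 10.25 km = 6.7502 min/km
Speed = distance / time_in_hours = 10.25 / 1.1532 hr
Speed = 8.8886 km/h

6.7502 min/km, 8.8886 km/h


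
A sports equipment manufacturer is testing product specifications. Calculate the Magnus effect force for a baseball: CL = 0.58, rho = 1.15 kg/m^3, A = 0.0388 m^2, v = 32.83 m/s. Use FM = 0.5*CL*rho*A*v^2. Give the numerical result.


FM = 0.5 * CL * rho * A * v^2
FM = 0.5 * 0.58 * 1.15 * 0.0388 * 32.83^2
v^2 = 1077.8089
FM = 0.5 * 0.58 * 1.15 * 0.0388 * 1077.8089 = 13.9466 N

13.9466 N


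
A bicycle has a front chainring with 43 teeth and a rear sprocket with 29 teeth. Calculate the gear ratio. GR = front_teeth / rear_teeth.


GR = front_teeth / rear_teeth
GR = 43 / 29
GR = 1.4828

1.4828


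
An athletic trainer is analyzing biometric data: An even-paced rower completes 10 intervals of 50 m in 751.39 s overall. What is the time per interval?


Split time = total_time / n_laps = 751.39 / 10
Split time = 75.139 s per lap

75.139 s


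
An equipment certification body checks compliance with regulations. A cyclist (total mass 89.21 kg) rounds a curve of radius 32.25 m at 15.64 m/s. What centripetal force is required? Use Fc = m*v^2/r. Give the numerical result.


Fc = m * v^2 / r
v^2 = 15.64^2 = 244.6096
Fc = 89.21 * 244.6096 / 32.25
Fc = 21821.6224 / 32.25 = 676.6395 N

676.6395 N


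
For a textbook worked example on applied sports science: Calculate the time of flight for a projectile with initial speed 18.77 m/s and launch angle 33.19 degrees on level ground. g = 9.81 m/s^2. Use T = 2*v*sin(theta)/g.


T = 2*v*sin(theta)/g
sin(theta) = sin(33.19 deg) = 0.5474
T = 2*18.77*0.5474 / 9.81
T = 20.55 / 9.81 = 2.0948 s

2.0948 s


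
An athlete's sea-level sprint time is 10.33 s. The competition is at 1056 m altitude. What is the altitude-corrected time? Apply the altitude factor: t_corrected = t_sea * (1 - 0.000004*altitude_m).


Correction factor = 1 - 0.000004 * 1056 = 0.995776
t_corrected = t_sea * factor = 10.33 * 0.995776
t_corrected = 10.2864 s

10.2864 s


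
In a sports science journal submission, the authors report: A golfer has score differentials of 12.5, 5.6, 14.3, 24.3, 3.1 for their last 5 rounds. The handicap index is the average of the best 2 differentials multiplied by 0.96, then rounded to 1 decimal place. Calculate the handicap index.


All differentials: 12.5, 5.6, 14.3, 24.3, 3.1
Sorted: 3.1, 5.6, 12.5, 14.3, 24.3
Best 2: 3.1, 5.6
Average of best = 8.7 / 2 = 4.35
Raw index = 4.35 * 0.96 = 4.176
Handicap index = round(4.176, 1) = 4.2

4.2


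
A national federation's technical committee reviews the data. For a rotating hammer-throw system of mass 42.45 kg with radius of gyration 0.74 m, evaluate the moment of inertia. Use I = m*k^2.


I = m * k^2
I = 42.45 * 0.74^2
I = 42.45 * 0.5476 = 23.2456 kg*m^2

23.2456 kg*m^2


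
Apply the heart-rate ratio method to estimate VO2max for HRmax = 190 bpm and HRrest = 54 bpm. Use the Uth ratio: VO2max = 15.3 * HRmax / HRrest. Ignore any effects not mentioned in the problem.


VO2max = 15.3 * HRmax / HRrest
VO2max = 15.3 * 190 / 54
VO2max = 2907 / 54 = 53.8333 mL/kg/min

53.8333 mL/kg/min


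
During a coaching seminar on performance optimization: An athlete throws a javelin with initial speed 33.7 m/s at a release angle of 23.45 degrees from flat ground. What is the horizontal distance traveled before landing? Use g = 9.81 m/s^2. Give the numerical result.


R = v^2 * sin(2*theta) / g
Convert angle to radians: theta = 23.45 deg = 0.4093 rad
sin(2*theta) = sin(0.8186) = 0.7302
R = 33.7^2 * 0.7302 / 9.81
R = 1135.69 * 0.7302 / 9.81 = 84.5299 m

84.5299 m


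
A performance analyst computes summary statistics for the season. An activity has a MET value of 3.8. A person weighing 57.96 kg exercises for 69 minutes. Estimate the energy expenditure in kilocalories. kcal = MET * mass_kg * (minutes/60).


kcal = MET * mass * time_hr
Convert time: 69 min = 1.15 hr
kcal = 3.8 * 57.96 * 1.15
kcal = 253.2852 kcal

253.2852 kcal


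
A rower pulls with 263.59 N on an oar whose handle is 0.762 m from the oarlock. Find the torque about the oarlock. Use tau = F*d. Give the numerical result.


tau = F * d
tau = 263.59 * 0.762
tau = 200.8556 N*m

200.8556 N*m


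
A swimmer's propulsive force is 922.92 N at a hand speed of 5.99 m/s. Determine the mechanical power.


P = F * v
P = 922.92 * 5.99
P = 5528.2908 W

5528.2908 W


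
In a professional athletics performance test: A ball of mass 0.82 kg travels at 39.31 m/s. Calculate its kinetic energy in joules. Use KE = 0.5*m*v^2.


KE = 0.5 * m * v^2
KE = 0.5 * 0.82 * 39.31^2
KE = 0.5 * 0.82 * 1545.2761 = 633.5632 J

633.5632 J


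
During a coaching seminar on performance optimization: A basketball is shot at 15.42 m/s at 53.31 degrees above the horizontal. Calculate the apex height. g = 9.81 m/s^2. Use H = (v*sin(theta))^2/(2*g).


H = (v*sin(theta))^2 / (2*g)
vy = v*sin(theta) = 15.42 * sin(53.31 deg) = 12.365 m/s
H = vy^2 / (2*g) = 152.8929 / (2*9.81)
H = 152.8929 / 19.62 = 7.7927 m

7.7927 m


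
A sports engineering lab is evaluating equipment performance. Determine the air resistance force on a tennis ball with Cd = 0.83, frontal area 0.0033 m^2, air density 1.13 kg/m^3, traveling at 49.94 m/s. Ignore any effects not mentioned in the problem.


Fd = 0.5 * Cd * rho * A * v^2
Fd = 0.5 * 0.83 * 1.13 * 0.0033 * 49.94^2
v^2 = 2494.0036
Fd = 0.5 * 0.83 * 1.13 * 0.0033 * 2494.0036 = 3.8596 N

3.8596 N


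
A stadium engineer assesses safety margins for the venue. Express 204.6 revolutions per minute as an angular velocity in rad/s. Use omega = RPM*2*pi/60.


omega = RPM * 2 * pi / 60
omega = 204.6 * 2 * 3.14159 / 60
omega = 1285.5397 / 60 = 21.4257 rad/s

21.4257 rad/s


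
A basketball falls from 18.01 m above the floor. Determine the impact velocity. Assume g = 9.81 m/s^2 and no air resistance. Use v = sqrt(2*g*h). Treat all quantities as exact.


v = sqrt(2 * g * h)
v = sqrt(2 * 9.81 * 18.01)
v = sqrt(353.3562) = 18.7978 m/s

18.7978 m/s


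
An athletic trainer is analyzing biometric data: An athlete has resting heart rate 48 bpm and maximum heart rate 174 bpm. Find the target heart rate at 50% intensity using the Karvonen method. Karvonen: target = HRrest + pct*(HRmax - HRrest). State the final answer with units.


Target = HRrest + pct*(HRmax - HRrest)
Heart rate reserve = HRmax - HRrest = 174 - 48 = 126 bpm
Fraction = 50% = 0.5
Target = 48 + 0.5 * 126
Target = 48 + 63 = 111 bpm

111 bpm


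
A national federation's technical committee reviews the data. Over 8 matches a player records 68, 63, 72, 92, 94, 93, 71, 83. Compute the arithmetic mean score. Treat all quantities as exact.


Average = sum / n
Sum = 636
Average = 636 / 8 = 79.5

79.5


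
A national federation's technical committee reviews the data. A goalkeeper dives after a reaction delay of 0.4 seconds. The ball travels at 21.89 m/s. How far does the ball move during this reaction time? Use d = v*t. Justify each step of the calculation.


d = v * t
d = 21.89 * 0.4
d = 8.756 m

8.756 m


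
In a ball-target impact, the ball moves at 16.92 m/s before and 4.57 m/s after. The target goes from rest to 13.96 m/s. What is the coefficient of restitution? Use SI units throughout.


e = (v2_after - v1_after) / (v1_before - v2_before)
Numerator = 13.96 - 4.57 = 9.39
Denominator = 16.92 - 0 = 16.92
e = 9.39 / 16.92 = 0.555

0.555


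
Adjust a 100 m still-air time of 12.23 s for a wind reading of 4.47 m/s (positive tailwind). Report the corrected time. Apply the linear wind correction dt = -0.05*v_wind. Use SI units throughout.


dt = -0.05 * v_wind = -0.05 * 4.47 = -0.2235 s
t_corrected = t_still + dt = 12.23 + (-0.2235)
t_corrected = 12.0065 s

12.0065 s


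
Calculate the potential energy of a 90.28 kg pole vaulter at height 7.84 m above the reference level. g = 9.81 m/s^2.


PE = m * g * h
PE = 90.28 * 9.81 * 7.84
PE = 885.6468 * 7.84 = 6943.4709 J

6943.4709 J


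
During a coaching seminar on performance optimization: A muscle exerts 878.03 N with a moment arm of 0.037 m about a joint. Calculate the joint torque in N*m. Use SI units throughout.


tau = F * d
tau = 878.03 * 0.037
tau = 32.4871 N*m

32.4871 N*m


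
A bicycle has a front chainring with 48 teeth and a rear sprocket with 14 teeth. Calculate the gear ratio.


GR = front_teeth / rear_teeth
GR = 48 / 14
GR = 3.4286

3.4286


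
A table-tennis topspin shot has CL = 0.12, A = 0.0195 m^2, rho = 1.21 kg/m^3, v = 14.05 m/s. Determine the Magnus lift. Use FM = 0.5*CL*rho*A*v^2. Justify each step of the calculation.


FM = 0.5 * CL * rho * A * v^2
FM = 0.5 * 0.12 * 1.21 * 0.0195 * 14.05^2
v^2 = 197.4025
FM = 0.5 * 0.12 * 1.21 * 0.0195 * 197.4025 = 0.2795 N

0.2795 N


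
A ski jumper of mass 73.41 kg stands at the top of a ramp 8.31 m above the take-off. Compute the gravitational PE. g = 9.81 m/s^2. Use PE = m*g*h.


PE = m * g * h
PE = 73.41 * 9.81 * 8.31
PE = 720.1521 * 8.31 = 5984.464 J

5984.464 J


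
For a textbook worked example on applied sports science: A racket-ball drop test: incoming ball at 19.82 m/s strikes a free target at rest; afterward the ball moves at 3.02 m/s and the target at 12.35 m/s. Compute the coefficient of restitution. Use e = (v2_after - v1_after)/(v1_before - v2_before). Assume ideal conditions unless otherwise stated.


e = (v2_after - v1_after) / (v1_before - v2_before)
Numerator = 12.35 - 3.02 = 9.33
Denominator = 19.82 - 0 = 19.82
e = 9.33 / 19.82 = 0.4707

0.4707


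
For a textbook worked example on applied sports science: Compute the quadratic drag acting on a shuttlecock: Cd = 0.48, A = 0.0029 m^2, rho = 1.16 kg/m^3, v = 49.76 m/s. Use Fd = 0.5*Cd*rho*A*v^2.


Fd = 0.5 * Cd * rho * A * v^2
Fd = 0.5 * 0.48 * 1.16 * 0.0029 * 49.76^2
v^2 = 2476.0576
Fd = 0.5 * 0.48 * 1.16 * 0.0029 * 2476.0576 = 1.9991 N

1.9991 N


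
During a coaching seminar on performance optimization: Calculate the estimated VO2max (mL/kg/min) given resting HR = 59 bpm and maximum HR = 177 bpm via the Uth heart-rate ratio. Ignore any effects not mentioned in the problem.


VO2max = 15.3 * HRmax / HRrest
VO2max = 15.3 * 177 / 59
VO2max = 2708.1 / 59 = 45.9 mL/kg/min

45.9 mL/kg/min


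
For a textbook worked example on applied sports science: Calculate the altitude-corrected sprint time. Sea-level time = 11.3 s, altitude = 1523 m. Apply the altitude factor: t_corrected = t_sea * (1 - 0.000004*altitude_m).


Correction factor = 1 - 0.000004 * 1523 = 0.993908
t_corrected = t_sea * factor = 11.3 * 0.993908
t_corrected = 11.2312 s

11.2312 s


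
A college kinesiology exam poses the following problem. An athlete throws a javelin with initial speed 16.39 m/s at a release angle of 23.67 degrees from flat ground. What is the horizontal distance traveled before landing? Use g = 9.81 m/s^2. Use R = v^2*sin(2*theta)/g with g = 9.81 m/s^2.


R = v^2 * sin(2*theta) / g
Convert angle to radians: theta = 23.67 deg = 0.4131 rad
sin(2*theta) = sin(0.8262) = 0.7354
R = 16.39^2 * 0.7354 / 9.81
R = 268.6321 * 0.7354 / 9.81 = 20.1375 m

20.1375 m


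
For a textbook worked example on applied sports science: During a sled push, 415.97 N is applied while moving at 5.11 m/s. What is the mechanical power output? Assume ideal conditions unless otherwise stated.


P = F * v
P = 415.97 * 5.11
P = 2125.6067 W

2125.6067 W


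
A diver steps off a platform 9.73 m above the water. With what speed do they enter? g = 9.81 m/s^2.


v = sqrt(2 * g * h)
v = sqrt(2 * 9.81 * 9.73)
v = sqrt(190.9026) = 13.8168 m/s

13.8168 m/s


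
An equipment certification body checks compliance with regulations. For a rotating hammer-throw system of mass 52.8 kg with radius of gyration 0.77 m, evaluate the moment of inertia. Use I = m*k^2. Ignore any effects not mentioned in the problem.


I = m * k^2
I = 52.8 * 0.77^2
I = 52.8 * 0.5929 = 31.3051 kg*m^2

31.3051 kg*m^2


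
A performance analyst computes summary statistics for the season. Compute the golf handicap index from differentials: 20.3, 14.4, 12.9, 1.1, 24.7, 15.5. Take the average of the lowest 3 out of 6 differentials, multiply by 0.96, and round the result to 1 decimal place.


All differentials: 20.3, 14.4, 12.9, 1.1, 24.7, 15.5
Sorted: 1.1, 12.9, 14.4, 15.5, 20.3, 24.7
Best 3: 1.1, 12.9, 14.4
Average of best = 28.4 / 3 = 9.4667
Raw index = 9.4667 * 0.96 = 9.088
Handicap index = round(9.088, 1) = 9.1

9.1


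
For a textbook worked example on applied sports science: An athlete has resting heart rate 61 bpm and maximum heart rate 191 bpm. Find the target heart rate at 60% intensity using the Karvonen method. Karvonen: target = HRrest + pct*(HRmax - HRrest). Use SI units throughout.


Target = HRrest + pct*(HRmax - HRrest)
Heart rate reserve = HRmax - HRrest = 191 - 61 = 130 bpm
Fraction = 60% = 0.6
Target = 61 + 0.6 * 130
Target = 61 + 78 = 139 bpm

139 bpm


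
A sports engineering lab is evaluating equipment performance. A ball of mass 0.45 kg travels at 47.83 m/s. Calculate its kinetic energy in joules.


KE = 0.5 * m * v^2
KE = 0.5 * 0.45 * 47.83^2
KE = 0.5 * 0.45 * 2287.7089 = 514.7345 J

514.7345 J


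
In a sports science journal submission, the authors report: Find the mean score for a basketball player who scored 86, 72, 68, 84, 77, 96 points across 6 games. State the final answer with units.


Average = sum / n
Sum = 483
Average = 483 / 6 = 80.5

80.5


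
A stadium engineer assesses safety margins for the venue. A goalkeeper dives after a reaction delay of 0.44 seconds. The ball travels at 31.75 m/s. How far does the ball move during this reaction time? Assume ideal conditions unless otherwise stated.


d = v * t
d = 31.75 * 0.44
d = 13.97 m

13.97 m


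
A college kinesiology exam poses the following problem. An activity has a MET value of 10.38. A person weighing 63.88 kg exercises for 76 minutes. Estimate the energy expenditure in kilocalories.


kcal = MET * mass * time_hr
Convert time: 76 min = 1.2667 hr
kcal = 10.38 * 63.88 * 1.2667
kcal = 839.8942 kcal

839.8942 kcal


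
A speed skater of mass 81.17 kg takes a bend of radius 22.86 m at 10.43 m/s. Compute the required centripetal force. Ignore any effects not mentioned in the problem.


Fc = m * v^2 / r
v^2 = 10.43^2 = 108.7849
Fc = 81.17 * 108.7849 / 22.86
Fc = 8830.0703 / 22.86 = 386.2673 N

386.2673 N


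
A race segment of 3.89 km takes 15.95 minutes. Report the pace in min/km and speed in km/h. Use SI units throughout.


Pace = time / distance = 15.95 min / 3.89 km = 4.1003 min/km
Speed = distance / time_in_hours = 3.89 / 0.2658 hr
Speed = 14.6332 km/h

4.1003 min/km, 14.6332 km/h


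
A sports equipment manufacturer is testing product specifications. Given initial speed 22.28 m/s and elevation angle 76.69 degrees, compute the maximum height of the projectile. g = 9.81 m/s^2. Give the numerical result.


H = (v*sin(theta))^2 / (2*g)
vy = v*sin(theta) = 22.28 * sin(76.69 deg) = 21.6815 m/s
H = vy^2 / (2*g) = 470.0888 / (2*9.81)
H = 470.0888 / 19.62 = 23.9597 m

23.9597 m


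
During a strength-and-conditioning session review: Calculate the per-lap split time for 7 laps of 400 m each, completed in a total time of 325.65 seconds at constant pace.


Split time = total_time / n_laps = 325.65 / 7
Split time = 46.5214 s per lap

46.5214 s


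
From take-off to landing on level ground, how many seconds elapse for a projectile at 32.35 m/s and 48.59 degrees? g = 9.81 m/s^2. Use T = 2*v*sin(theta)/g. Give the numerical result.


T = 2*v*sin(theta)/g
sin(theta) = sin(48.59 deg) = 0.75
T = 2*32.35*0.75 / 9.81
T = 48.5247 / 9.81 = 4.9465 s

4.9465 s


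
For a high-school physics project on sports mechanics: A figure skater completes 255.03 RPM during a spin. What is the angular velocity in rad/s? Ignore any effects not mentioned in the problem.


omega = RPM * 2 * pi / 60
omega = 255.03 * 2 * 3.14159 / 60
omega = 1602.4007 / 60 = 26.7067 rad/s

26.7067 rad/s


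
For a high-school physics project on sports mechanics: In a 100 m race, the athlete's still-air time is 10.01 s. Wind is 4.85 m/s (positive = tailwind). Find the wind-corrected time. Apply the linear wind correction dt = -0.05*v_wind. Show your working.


dt = -0.05 * v_wind = -0.05 * 4.85 = -0.2425 s
t_corrected = t_still + dt = 10.01 + (-0.2425)
t_corrected = 9.7675 s

9.7675 s


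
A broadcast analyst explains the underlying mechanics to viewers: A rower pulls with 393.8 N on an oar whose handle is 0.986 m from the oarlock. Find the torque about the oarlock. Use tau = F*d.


tau = F * d
tau = 393.8 * 0.986
tau = 388.2868 N*m

388.2868 N*m


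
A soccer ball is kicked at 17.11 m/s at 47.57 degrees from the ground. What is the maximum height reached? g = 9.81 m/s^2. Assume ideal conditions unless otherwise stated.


H = (v*sin(theta))^2 / (2*g)
vy = v*sin(theta) = 17.11 * sin(47.57 deg) = 12.6289 m/s
H = vy^2 / (2*g) = 159.4898 / (2*9.81)
H = 159.4898 / 19.62 = 8.1289 m

8.1289 m


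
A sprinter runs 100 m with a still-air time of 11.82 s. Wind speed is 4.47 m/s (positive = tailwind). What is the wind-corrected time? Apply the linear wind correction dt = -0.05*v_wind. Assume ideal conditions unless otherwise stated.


dt = -0.05 * v_wind = -0.05 * 4.47 = -0.2235 s
t_corrected = t_still + dt = 11.82 + (-0.2235)
t_corrected = 11.5965 s

11.5965 s


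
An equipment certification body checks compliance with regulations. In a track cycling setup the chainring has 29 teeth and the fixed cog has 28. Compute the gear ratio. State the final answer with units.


GR = front_teeth / rear_teeth
GR = 29 / 28
GR = 1.0357

1.0357


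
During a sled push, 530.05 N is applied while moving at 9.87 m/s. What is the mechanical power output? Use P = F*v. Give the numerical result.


P = F * v
P = 530.05 * 9.87
P = 5231.5935 W

5231.5935 W


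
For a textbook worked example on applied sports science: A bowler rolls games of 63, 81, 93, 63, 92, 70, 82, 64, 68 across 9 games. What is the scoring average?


Average = sum / n
Sum = 676
Average = 676 / 9 = 75.1111

75.1111


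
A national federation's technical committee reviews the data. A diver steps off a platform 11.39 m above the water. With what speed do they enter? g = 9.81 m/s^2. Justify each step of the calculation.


v = sqrt(2 * g * h)
v = sqrt(2 * 9.81 * 11.39)
v = sqrt(223.4718) = 14.949 m/s

14.949 m/s


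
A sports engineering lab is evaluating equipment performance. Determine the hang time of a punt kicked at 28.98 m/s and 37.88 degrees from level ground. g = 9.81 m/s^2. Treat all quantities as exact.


T = 2*v*sin(theta)/g
sin(theta) = sin(37.88 deg) = 0.614
T = 2*28.98*0.614 / 9.81
T = 35.588 / 9.81 = 3.6277 s

3.6277 s


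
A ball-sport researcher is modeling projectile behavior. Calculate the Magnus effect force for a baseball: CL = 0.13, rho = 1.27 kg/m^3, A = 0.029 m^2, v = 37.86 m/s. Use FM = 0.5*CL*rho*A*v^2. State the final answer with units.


FM = 0.5 * CL * rho * A * v^2
FM = 0.5 * 0.13 * 1.27 * 0.029 * 37.86^2
v^2 = 1433.3796
FM = 0.5 * 0.13 * 1.27 * 0.029 * 1433.3796 = 3.4314 N

3.4314 N


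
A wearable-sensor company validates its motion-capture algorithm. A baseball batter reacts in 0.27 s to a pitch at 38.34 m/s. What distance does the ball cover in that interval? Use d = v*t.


d = v * t
d = 38.34 * 0.27
d = 10.3518 m

10.3518 m


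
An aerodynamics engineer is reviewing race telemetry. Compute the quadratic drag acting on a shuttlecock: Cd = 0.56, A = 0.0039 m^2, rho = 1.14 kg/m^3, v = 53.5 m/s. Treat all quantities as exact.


Fd = 0.5 * Cd * rho * A * v^2
Fd = 0.5 * 0.56 * 1.14 * 0.0039 * 53.5^2
v^2 = 2862.25
Fd = 0.5 * 0.56 * 1.14 * 0.0039 * 2862.25 = 3.5632 N

3.5632 N


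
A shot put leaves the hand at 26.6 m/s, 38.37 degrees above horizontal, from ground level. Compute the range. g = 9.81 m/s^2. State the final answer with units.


R = v^2 * sin(2*theta) / g
Convert angle to radians: theta = 38.37 deg = 0.6697 rad
sin(2*theta) = sin(1.3394) = 0.9733
R = 26.6^2 * 0.9733 / 9.81
R = 707.56 * 0.9733 / 9.81 = 70.2035 m

70.2035 m


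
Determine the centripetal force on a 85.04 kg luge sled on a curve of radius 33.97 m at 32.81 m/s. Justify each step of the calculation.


Fc = m * v^2 / r
v^2 = 32.81^2 = 1076.4961
Fc = 85.04 * 1076.4961 / 33.97
Fc = 91545.2283 / 33.97 = 2694.8846 N

2694.8846 N


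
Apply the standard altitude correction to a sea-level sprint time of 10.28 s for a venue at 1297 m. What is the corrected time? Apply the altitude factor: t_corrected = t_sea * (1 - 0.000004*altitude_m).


Correction factor = 1 - 0.000004 * 1297 = 0.994812
t_corrected = t_sea * factor = 10.28 * 0.994812
t_corrected = 10.2267 s

10.2267 s


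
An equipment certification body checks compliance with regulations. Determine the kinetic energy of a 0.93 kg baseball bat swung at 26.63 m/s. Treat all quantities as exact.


KE = 0.5 * m * v^2
KE = 0.5 * 0.93 * 26.63^2
KE = 0.5 * 0.93 * 709.1569 = 329.758 J

329.758 J


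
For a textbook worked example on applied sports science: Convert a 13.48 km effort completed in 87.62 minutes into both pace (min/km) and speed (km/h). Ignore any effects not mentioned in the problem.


Pace = time / distance = 87.62 min / 13.48 km = 6.5 min/km
Speed = distance / time_in_hours = 13.48 / 1.4603 hr
Speed = 9.2308 km/h

6.5 min/km, 9.2308 km/h


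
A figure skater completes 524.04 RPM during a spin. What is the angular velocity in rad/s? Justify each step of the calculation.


omega = RPM * 2 * pi / 60
omega = 524.04 * 2 * 3.14159 / 60
omega = 3292.6404 / 60 = 54.8773 rad/s

54.8773 rad/s


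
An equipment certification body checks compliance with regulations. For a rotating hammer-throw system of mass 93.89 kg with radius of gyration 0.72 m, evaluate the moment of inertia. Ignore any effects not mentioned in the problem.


I = m * k^2
I = 93.89 * 0.72^2
I = 93.89 * 0.5184 = 48.6726 kg*m^2

48.6726 kg*m^2


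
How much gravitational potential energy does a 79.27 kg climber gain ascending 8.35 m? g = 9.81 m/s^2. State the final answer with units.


PE = m * g * h
PE = 79.27 * 9.81 * 8.35
PE = 777.6387 * 8.35 = 6493.2831 J

6493.2831 J


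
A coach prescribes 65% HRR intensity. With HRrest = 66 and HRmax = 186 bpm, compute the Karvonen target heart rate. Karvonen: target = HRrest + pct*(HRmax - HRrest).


Target = HRrest + pct*(HRmax - HRrest)
Heart rate reserve = HRmax - HRrest = 186 - 66 = 120 bpm
Fraction = 65% = 0.65
Target = 66 + 0.65 * 120
Target = 66 + 78 = 144 bpm

144 bpm


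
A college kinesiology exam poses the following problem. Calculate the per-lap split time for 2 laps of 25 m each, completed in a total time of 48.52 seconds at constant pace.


Split time = total_time / n_laps = 48.52 / 2
Split time = 24.26 s per lap

24.26 s


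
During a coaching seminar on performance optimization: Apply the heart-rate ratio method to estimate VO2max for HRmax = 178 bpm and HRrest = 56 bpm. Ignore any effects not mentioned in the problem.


VO2max = 15.3 * HRmax / HRrest
VO2max = 15.3 * 178 / 56
VO2max = 2723.4 / 56 = 48.6321 mL/kg/min

48.6321 mL/kg/min


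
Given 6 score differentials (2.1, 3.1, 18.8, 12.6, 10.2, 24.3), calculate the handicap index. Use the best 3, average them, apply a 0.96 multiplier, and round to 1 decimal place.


All differentials: 2.1, 3.1, 18.8, 12.6, 10.2, 24.3
Sorted: 2.1, 3.1, 10.2, 12.6, 18.8, 24.3
Best 3: 2.1, 3.1, 10.2
Average of best = 15.4 / 3 = 5.1333
Raw index = 5.1333 * 0.96 = 4.928
Handicap index = round(4.928, 1) = 4.9

4.9
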